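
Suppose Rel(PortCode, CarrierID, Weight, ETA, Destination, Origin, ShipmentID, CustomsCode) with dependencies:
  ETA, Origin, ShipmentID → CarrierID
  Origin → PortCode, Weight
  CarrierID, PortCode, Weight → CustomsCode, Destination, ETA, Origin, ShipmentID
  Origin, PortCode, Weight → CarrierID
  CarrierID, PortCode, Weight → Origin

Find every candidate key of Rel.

{CarrierID, PortCode, Weight}, {Origin}

{Origin} is a candidate key since {Origin}⁺ = {CarrierID, CustomsCode, Destination, ETA, Origin, PortCode, ShipmentID, Weight} covers every attribute.
{CarrierID, PortCode, Weight} is a candidate key since {CarrierID, PortCode, Weight}⁺ = {CarrierID, CustomsCode, Destination, ETA, Origin, PortCode, ShipmentID, Weight} covers every attribute.
No proper subset of any of these is a key, and no other minimal superkey exists.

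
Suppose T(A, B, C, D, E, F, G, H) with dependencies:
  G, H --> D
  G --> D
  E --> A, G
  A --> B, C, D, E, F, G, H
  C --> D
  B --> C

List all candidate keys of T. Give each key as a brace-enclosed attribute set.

{A}, {E}

{A}⁺ = {A, B, C, D, E, F, G, H} — all of the relation — so {A} is a candidate key.
{E}⁺ = {A, B, C, D, E, F, G, H} — all of the relation — so {E} is a candidate key.
No proper subset of any of these is a key, and no other minimal superkey exists.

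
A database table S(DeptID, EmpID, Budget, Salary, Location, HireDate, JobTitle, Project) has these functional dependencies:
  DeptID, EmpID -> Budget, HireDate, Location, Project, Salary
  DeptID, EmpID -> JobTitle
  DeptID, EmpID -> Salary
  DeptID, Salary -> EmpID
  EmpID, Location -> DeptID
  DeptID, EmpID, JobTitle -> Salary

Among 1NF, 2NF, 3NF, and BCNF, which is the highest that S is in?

Candidate keys: {DeptID, EmpID}, {DeptID, Salary}, {EmpID, Location}. Prime attributes: {DeptID, EmpID, Location, Salary}.
Each dependency's left side is a superkey — BCNF holds.

BCNF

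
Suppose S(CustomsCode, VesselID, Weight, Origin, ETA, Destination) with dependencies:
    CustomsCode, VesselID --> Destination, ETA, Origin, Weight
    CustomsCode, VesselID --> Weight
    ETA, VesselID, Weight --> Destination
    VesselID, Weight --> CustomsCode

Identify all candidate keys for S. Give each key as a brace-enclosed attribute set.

{CustomsCode, VesselID}, {VesselID, Weight}

No FD produces {VesselID}, so it must be in every candidate key.
{CustomsCode, VesselID}⁺ = {CustomsCode, Destination, ETA, Origin, VesselID, Weight} — all of the relation — so {CustomsCode, VesselID} is a candidate key.
{VesselID, Weight}⁺ = {CustomsCode, Destination, ETA, Origin, VesselID, Weight} — all of the relation — so {VesselID, Weight} is a candidate key.
These are minimal and exhaustive — every other superkey contains one of them.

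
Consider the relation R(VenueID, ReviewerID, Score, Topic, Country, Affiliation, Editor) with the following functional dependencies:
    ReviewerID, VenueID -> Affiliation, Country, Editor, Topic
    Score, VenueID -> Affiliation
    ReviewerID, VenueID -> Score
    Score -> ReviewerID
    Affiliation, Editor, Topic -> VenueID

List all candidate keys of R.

Closure of {ReviewerID, VenueID} is {Affiliation, Country, Editor, ReviewerID, Score, Topic, VenueID}, the whole schema; {ReviewerID, VenueID} is a candidate key.
Closure of {Score, VenueID} is {Affiliation, Country, Editor, ReviewerID, Score, Topic, VenueID}, the whole schema; {Score, VenueID} is a candidate key.
Closure of {Affiliation, Editor, ReviewerID, Topic} is {Affiliation, Country, Editor, ReviewerID, Score, Topic, VenueID}, the whole schema; {Affiliation, Editor, ReviewerID, Topic} is a candidate key.
Closure of {Affiliation, Editor, Score, Topic} is {Affiliation, Country, Editor, ReviewerID, Score, Topic, VenueID}, the whole schema; {Affiliation, Editor, Score, Topic} is a candidate key.
No proper subset of any of these is a key, and no other minimal superkey exists.

{Affiliation, Editor, ReviewerID, Topic}, {Affiliation, Editor, Score, Topic}, {ReviewerID, VenueID}, {Score, VenueID}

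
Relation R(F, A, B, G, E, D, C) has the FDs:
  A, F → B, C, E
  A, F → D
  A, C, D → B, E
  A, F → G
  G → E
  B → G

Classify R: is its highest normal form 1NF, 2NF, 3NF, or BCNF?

Candidate key: {A, F}. Prime attributes: {A, F}.
For A, C, D → B, E we have {A, C, D}⁺ = {A, B, C, D, E, G}; {A, C, D} is not a superkey, so BCNF fails.
A, C, D → B, E has non-prime {B, E} on the right and a non-superkey on the left, so 3NF fails.
No non-prime attribute depends on a proper subset of any candidate key, so 2NF holds.

2NF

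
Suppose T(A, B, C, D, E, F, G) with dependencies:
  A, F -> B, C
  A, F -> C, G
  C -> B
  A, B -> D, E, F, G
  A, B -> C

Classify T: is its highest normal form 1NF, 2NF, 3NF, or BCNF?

Candidate keys: {A, B}, {A, C}, {A, F}. Prime attributes: {A, B, C, F}.
For C -> B we have {C}⁺ = {B, C}; {C} is not a superkey, so BCNF fails.
Its right-hand attributes {B} are all prime, as are those of every other non-superkey FD — the relation is in 3NF.

3NF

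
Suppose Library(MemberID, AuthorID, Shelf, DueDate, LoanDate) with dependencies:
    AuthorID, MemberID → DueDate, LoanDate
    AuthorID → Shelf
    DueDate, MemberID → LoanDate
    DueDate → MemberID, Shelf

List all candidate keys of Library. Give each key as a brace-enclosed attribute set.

{AuthorID, DueDate}, {AuthorID, MemberID}

Attributes never on any right-hand side: {AuthorID} — every candidate key must contain it.
{AuthorID, DueDate} is a candidate key since {AuthorID, DueDate}⁺ = {AuthorID, DueDate, LoanDate, MemberID, Shelf} covers every attribute.
{AuthorID, MemberID} is a candidate key since {AuthorID, MemberID}⁺ = {AuthorID, DueDate, LoanDate, MemberID, Shelf} covers every attribute.
These are minimal and exhaustive — every other superkey contains one of them.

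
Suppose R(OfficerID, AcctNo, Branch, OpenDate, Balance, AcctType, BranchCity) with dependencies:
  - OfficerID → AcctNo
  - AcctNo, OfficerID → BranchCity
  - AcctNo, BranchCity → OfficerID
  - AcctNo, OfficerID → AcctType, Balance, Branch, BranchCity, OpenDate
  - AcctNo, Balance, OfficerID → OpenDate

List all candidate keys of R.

{AcctNo, BranchCity}, {OfficerID}

{OfficerID} is a candidate key since {OfficerID}⁺ = {AcctNo, AcctType, Balance, Branch, BranchCity, OfficerID, OpenDate} covers every attribute.
{AcctNo, BranchCity} is a candidate key since {AcctNo, BranchCity}⁺ = {AcctNo, AcctType, Balance, Branch, BranchCity, OfficerID, OpenDate} covers every attribute.
These are minimal and exhaustive — every other superkey contains one of them.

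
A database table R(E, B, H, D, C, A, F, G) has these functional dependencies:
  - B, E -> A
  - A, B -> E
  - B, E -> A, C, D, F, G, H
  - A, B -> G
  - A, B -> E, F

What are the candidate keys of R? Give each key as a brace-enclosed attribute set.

{A, B}, {B, E}

Attributes never on any right-hand side: {B} — every candidate key must contain it.
{A, B} is a candidate key since {A, B}⁺ = {A, B, C, D, E, F, G, H} covers every attribute.
{B, E} is a candidate key since {B, E}⁺ = {A, B, C, D, E, F, G, H} covers every attribute.
No proper subset of any of these is a key, and no other minimal superkey exists.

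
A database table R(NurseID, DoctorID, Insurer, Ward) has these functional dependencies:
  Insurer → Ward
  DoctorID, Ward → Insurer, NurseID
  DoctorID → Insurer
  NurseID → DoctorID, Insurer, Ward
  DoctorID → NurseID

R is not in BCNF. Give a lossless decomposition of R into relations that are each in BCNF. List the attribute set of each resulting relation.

{DoctorID, Insurer, NurseID}; {Insurer, Ward}

Candidate keys of the original relation: {DoctorID}, {NurseID}.
{DoctorID, Insurer, NurseID, Ward}: {Insurer} determines {Insurer, Ward} here but is not a superkey — split on Insurer → Ward, giving {Insurer, Ward} and {DoctorID, Insurer, NurseID}.
{Insurer, Ward}: every determinant is a superkey — BCNF.
{DoctorID, Insurer, NurseID}: every determinant is a superkey — BCNF.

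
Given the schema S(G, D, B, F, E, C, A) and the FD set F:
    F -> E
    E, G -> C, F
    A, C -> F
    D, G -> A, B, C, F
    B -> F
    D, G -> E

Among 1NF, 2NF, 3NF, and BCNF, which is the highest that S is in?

2NF

Candidate key: {D, G}. Prime attributes: {D, G}.
F -> E: {F}⁺ = {E, F}, which is not all of the attributes, so the left side is not a superkey — BCNF is violated.
Because {E} is non-prime and the left side of F -> E is not a superkey, the relation is not in 3NF.
No proper subset of a key has a non-prime attribute in its closure, so there is no partial dependency; 2NF holds.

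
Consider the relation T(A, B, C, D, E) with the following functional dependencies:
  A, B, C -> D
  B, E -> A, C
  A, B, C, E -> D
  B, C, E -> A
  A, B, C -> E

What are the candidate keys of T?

No FD produces {B}, so it must be in every candidate key.
{B, E} is a candidate key since {B, E}⁺ = {A, B, C, D, E} covers every attribute.
{A, B, C} is a candidate key since {A, B, C}⁺ = {A, B, C, D, E} covers every attribute.
Any other superkey properly contains one of these, so there are no further candidate keys.

{A, B, C}, {B, E}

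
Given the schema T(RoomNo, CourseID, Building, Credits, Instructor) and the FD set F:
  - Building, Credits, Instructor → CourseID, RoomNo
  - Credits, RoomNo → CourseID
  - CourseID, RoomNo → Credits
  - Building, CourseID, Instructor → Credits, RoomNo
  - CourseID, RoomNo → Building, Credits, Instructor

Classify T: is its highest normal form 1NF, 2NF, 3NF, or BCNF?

BCNF

Candidate keys: {Building, CourseID, Instructor}, {Building, Credits, Instructor}, {CourseID, RoomNo}, {Credits, RoomNo}. Prime attributes: {Building, CourseID, Credits, Instructor, RoomNo}.
The left-hand side of every FD is a superkey, so BCNF is satisfied.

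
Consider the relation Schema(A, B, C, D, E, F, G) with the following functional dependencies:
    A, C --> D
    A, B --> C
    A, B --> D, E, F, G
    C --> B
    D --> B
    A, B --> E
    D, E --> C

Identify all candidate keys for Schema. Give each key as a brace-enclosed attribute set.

Attributes never on any right-hand side: {A} — every candidate key must contain it.
Closure of {A, B} is {A, B, C, D, E, F, G}, the whole schema; {A, B} is a candidate key.
Closure of {A, C} is {A, B, C, D, E, F, G}, the whole schema; {A, C} is a candidate key.
Closure of {A, D} is {A, B, C, D, E, F, G}, the whole schema; {A, D} is a candidate key.
Any other superkey properly contains one of these, so there are no further candidate keys.

{A, B}, {A, C}, {A, D}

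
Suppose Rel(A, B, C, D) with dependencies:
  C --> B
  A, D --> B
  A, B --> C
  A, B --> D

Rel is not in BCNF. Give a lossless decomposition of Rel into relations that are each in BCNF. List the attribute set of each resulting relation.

Candidate keys of the original relation: {A, B}, {A, C}, {A, D}.
In {A, B, C, D}, {C} is not a superkey ({C}⁺ restricted to this set is {B, C}), so split on C --> B into {B, C} and {A, C, D}.
{B, C}: every determinant is a superkey — BCNF.
{A, C, D}: every determinant is a superkey — BCNF.

{A, C, D}; {B, C}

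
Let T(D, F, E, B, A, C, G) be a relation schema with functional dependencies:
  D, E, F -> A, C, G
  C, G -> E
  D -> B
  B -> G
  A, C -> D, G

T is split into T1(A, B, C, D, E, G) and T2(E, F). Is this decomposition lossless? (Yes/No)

The shared attributes are {E} and {E}⁺ = {E}.
T1 ⊄ {E} and T2 ⊄ {E}, so the split is lossy.

No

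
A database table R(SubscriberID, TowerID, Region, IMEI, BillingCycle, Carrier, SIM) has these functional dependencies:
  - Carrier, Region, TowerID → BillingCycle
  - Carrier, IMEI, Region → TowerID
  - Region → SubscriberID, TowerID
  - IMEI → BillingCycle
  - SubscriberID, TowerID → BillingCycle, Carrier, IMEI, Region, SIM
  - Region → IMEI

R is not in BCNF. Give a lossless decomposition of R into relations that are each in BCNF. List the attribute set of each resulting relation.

Candidate keys of the original relation: {Region}, {SubscriberID, TowerID}.
Within {BillingCycle, Carrier, IMEI, Region, SIM, SubscriberID, TowerID}: {IMEI}⁺ ∩ {BillingCycle, Carrier, IMEI, Region, SIM, SubscriberID, TowerID} = {BillingCycle, IMEI}, not the whole set, so IMEI → BillingCycle violates BCNF; decompose into {BillingCycle, IMEI} and {Carrier, IMEI, Region, SIM, SubscriberID, TowerID}.
{BillingCycle, IMEI} is in BCNF.
{Carrier, IMEI, Region, SIM, SubscriberID, TowerID} is in BCNF.

{BillingCycle, IMEI}; {Carrier, IMEI, Region, SIM, SubscriberID, TowerID}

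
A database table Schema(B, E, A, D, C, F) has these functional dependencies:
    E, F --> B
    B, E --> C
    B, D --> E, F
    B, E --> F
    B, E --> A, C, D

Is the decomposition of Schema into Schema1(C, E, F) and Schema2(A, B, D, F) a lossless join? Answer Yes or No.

No

The shared attributes are {F} and {F}⁺ = {F}.
The closure covers neither Schema1 nor Schema2 entirely; the join is not lossless.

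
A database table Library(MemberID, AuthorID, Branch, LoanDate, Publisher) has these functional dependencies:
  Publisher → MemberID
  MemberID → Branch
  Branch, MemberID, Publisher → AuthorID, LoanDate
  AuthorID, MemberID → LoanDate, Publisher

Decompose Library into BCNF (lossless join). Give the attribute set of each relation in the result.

Candidate keys of the original relation: {AuthorID, MemberID}, {Publisher}.
Within {AuthorID, Branch, LoanDate, MemberID, Publisher}: {MemberID}⁺ ∩ {AuthorID, Branch, LoanDate, MemberID, Publisher} = {Branch, MemberID}, not the whole set, so MemberID → Branch violates BCNF; decompose into {Branch, MemberID} and {AuthorID, LoanDate, MemberID, Publisher}.
{Branch, MemberID} is in BCNF.
{AuthorID, LoanDate, MemberID, Publisher} is in BCNF.

{AuthorID, LoanDate, MemberID, Publisher}; {Branch, MemberID}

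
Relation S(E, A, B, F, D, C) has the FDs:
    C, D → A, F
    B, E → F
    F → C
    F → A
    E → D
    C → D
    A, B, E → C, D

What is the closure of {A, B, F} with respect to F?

Start with {A, B, F}.
F → C applies; add {C} → now {A, B, C, F}.
C → D applies; add {D} → now {A, B, C, D, F}.
No further FD applies.

{A, B, C, D, F}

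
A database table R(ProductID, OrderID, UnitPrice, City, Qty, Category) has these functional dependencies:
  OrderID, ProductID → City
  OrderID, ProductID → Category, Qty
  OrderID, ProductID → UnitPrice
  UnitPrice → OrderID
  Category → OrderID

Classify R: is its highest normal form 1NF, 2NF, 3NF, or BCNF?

Candidate keys: {Category, ProductID}, {OrderID, ProductID}, {ProductID, UnitPrice}. Prime attributes: {Category, OrderID, ProductID, UnitPrice}.
For UnitPrice → OrderID we have {UnitPrice}⁺ = {OrderID, UnitPrice}; {UnitPrice} is not a superkey, so BCNF fails.
Since {OrderID} ⊆ prime attributes and every other non-superkey FD also has a prime right side, the schema is in 3NF.

3NF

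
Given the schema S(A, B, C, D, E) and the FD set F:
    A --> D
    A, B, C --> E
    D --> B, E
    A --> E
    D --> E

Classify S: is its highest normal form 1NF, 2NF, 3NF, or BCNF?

Candidate key: {A, C}. Prime attributes: {A, C}.
A --> D: {A}⁺ = {A, B, D, E}, which is not all of the attributes, so the left side is not a superkey — BCNF is violated.
A --> D determines the non-prime attribute {D} from a non-superkey — 3NF is violated.
Since {A} ⊂ {A, C} and {A}⁺ ⊇ {B, D, E} with {B, D, E} non-prime, there is a partial dependency; 2NF fails.

1NF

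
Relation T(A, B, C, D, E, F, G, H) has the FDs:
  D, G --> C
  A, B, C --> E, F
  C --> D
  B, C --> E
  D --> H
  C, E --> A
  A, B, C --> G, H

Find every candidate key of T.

{B} never appears on the right of any FD, so every key must include it.
{B, C} is a candidate key since {B, C}⁺ = {A, B, C, D, E, F, G, H} covers every attribute.
{B, D, G} is a candidate key since {B, D, G}⁺ = {A, B, C, D, E, F, G, H} covers every attribute.
No proper subset of any of these is a key, and no other minimal superkey exists.

{B, C}, {B, D, G}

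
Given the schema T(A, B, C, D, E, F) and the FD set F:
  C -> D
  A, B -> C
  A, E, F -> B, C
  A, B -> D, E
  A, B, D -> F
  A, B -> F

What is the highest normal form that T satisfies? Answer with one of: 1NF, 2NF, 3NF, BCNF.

2NF

Candidate keys: {A, B}, {A, E, F}. Prime attributes: {A, B, E, F}.
For C -> D we have {C}⁺ = {C, D}; {C} is not a superkey, so BCNF fails.
C -> D has non-prime {D} on the right and a non-superkey on the left, so 3NF fails.
No proper subset of a key has a non-prime attribute in its closure, so there is no partial dependency; 2NF holds.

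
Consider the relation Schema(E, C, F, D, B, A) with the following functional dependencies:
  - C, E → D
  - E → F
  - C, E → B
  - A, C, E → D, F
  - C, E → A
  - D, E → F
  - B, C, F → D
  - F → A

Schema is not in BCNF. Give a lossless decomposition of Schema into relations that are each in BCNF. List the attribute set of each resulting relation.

Candidate key of the original relation: {C, E}.
{A, B, C, D, E, F}: {E} determines {A, E, F} here but is not a superkey — split on E → A, F, giving {A, E, F} and {B, C, D, E}.
{A, E, F}: {F} determines {A, F} here but is not a superkey — split on F → A, giving {A, F} and {E, F}.
{A, F} is in BCNF.
{E, F} is in BCNF.
{B, C, D, E} is in BCNF.

{A, F}; {B, C, D, E}; {E, F}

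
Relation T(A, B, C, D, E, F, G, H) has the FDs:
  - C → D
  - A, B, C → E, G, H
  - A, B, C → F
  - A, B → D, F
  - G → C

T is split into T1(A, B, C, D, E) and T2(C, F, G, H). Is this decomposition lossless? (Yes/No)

The shared attributes are {C} and {C}⁺ = {C, D}.
Neither T1 nor T2 is contained in that closure, so the decomposition is lossy.

No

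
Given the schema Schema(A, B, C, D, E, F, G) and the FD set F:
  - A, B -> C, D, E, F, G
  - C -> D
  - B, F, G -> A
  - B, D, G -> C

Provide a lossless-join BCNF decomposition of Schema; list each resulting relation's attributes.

{A, B, C, E, F, G}; {C, D}

Candidate keys of the original relation: {A, B}, {B, F, G}.
In {A, B, C, D, E, F, G}, {C} is not a superkey ({C}⁺ restricted to this set is {C, D}), so split on C -> D into {C, D} and {A, B, C, E, F, G}.
{C, D}: every determinant is a superkey — BCNF.
{A, B, C, E, F, G}: every determinant is a superkey — BCNF.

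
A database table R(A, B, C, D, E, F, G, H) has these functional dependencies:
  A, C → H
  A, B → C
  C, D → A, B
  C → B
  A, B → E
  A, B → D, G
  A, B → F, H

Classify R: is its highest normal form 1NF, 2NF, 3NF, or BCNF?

Candidate keys: {A, B}, {A, C}, {C, D}. Prime attributes: {A, B, C, D}.
C → B: {C}⁺ = {B, C}, which is not all of the attributes, so the left side is not a superkey — BCNF is violated.
Its right-hand attributes {B} are all prime, as are those of every other non-superkey FD — the relation is in 3NF.

3NF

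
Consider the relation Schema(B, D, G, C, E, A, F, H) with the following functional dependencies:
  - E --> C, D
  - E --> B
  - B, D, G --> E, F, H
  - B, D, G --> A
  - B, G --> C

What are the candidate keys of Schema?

Attributes never on any right-hand side: {G} — every candidate key must contain it.
Closure of {E, G} is {A, B, C, D, E, F, G, H}, the whole schema; {E, G} is a candidate key.
Closure of {B, D, G} is {A, B, C, D, E, F, G, H}, the whole schema; {B, D, G} is a candidate key.
Any other superkey properly contains one of these, so there are no further candidate keys.

{B, D, G}, {E, G}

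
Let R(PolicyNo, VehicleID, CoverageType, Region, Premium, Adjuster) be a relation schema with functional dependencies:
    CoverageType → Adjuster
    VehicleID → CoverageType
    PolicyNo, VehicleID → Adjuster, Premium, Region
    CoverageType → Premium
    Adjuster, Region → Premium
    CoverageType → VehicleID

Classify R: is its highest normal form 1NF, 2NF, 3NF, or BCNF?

Candidate keys: {CoverageType, PolicyNo}, {PolicyNo, VehicleID}. Prime attributes: {CoverageType, PolicyNo, VehicleID}.
For CoverageType → Adjuster we have {CoverageType}⁺ = {Adjuster, CoverageType, Premium, VehicleID}; {CoverageType} is not a superkey, so BCNF fails.
CoverageType → Adjuster determines the non-prime attribute {Adjuster} from a non-superkey — 3NF is violated.
{CoverageType} is a proper subset of the key {CoverageType, PolicyNo}, and {CoverageType}⁺ contains the non-prime attributes {Adjuster, Premium} — a partial dependency, so 2NF is violated.

1NF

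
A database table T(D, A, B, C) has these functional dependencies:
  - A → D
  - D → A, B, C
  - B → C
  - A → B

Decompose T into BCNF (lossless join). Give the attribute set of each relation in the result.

{A, B, D}; {B, C}

Candidate keys of the original relation: {A}, {D}.
Within {A, B, C, D}: {B}⁺ ∩ {A, B, C, D} = {B, C}, not the whole set, so B → C violates BCNF; decompose into {B, C} and {A, B, D}.
{B, C} has no BCNF violation.
{A, B, D} has no BCNF violation.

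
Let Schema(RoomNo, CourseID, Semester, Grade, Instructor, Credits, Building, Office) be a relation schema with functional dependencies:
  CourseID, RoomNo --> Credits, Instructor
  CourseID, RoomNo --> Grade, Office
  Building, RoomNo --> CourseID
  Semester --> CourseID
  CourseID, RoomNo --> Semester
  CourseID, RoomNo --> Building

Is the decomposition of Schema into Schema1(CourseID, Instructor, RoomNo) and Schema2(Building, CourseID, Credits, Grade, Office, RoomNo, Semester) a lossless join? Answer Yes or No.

Yes

Common attributes: {CourseID, RoomNo}; their closure is {Building, CourseID, Credits, Grade, Instructor, Office, RoomNo, Semester}.
Since Schema1 ⊆ {Building, CourseID, Credits, Grade, Instructor, Office, RoomNo, Semester}, the intersection is a superkey of Schema1; the decomposition is lossless.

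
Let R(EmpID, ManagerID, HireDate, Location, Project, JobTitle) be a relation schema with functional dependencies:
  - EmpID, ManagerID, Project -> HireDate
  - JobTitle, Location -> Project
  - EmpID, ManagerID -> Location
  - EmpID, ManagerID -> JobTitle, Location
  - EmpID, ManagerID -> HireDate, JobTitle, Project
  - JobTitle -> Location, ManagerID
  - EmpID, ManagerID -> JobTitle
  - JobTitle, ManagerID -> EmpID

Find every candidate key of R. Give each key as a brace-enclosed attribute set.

Closure of {JobTitle} is {EmpID, HireDate, JobTitle, Location, ManagerID, Project}, the whole schema; {JobTitle} is a candidate key.
Closure of {EmpID, ManagerID} is {EmpID, HireDate, JobTitle, Location, ManagerID, Project}, the whole schema; {EmpID, ManagerID} is a candidate key.
No proper subset of any of these is a key, and no other minimal superkey exists.

{EmpID, ManagerID}, {JobTitle}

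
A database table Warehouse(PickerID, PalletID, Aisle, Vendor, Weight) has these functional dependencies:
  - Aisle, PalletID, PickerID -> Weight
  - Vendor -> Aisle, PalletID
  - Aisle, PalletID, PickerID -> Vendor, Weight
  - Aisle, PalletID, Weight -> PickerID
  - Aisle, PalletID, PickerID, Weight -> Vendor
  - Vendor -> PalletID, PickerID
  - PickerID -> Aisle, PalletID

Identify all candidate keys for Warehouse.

{Aisle, PalletID, Weight}, {PickerID}, {Vendor}

{PickerID} is a candidate key since {PickerID}⁺ = {Aisle, PalletID, PickerID, Vendor, Weight} covers every attribute.
{Vendor} is a candidate key since {Vendor}⁺ = {Aisle, PalletID, PickerID, Vendor, Weight} covers every attribute.
{Aisle, PalletID, Weight} is a candidate key since {Aisle, PalletID, Weight}⁺ = {Aisle, PalletID, PickerID, Vendor, Weight} covers every attribute.
No proper subset of any of these is a key, and no other minimal superkey exists.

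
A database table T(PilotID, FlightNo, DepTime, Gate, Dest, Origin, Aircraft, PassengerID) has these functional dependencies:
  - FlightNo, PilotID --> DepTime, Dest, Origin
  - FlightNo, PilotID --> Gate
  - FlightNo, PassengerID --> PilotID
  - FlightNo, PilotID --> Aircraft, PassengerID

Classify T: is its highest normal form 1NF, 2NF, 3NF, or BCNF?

Candidate keys: {FlightNo, PassengerID}, {FlightNo, PilotID}. Prime attributes: {FlightNo, PassengerID, PilotID}.
Every FD has a superkey on the left, so the relation is in BCNF.

BCNF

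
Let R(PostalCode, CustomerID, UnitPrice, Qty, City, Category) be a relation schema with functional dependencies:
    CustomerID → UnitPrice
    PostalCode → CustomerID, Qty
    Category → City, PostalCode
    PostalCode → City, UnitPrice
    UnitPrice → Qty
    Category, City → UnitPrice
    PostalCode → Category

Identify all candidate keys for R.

{Category} is a candidate key since {Category}⁺ = {Category, City, CustomerID, PostalCode, Qty, UnitPrice} covers every attribute.
{PostalCode} is a candidate key since {PostalCode}⁺ = {Category, City, CustomerID, PostalCode, Qty, UnitPrice} covers every attribute.
These are minimal and exhaustive — every other superkey contains one of them.

{Category}, {PostalCode}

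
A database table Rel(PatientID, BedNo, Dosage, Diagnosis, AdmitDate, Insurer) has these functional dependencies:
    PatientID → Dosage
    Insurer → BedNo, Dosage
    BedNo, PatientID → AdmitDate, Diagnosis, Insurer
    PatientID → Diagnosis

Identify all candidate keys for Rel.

{BedNo, PatientID}, {Insurer, PatientID}

Attributes never on any right-hand side: {PatientID} — every candidate key must contain it.
Closure of {BedNo, PatientID} is {AdmitDate, BedNo, Diagnosis, Dosage, Insurer, PatientID}, the whole schema; {BedNo, PatientID} is a candidate key.
Closure of {Insurer, PatientID} is {AdmitDate, BedNo, Diagnosis, Dosage, Insurer, PatientID}, the whole schema; {Insurer, PatientID} is a candidate key.
No proper subset of any of these is a key, and no other minimal superkey exists.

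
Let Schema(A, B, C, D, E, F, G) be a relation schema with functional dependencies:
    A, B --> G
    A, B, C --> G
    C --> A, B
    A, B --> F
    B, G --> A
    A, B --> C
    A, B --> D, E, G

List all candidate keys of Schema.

Closure of {C} is {A, B, C, D, E, F, G}, the whole schema; {C} is a candidate key.
Closure of {A, B} is {A, B, C, D, E, F, G}, the whole schema; {A, B} is a candidate key.
Closure of {B, G} is {A, B, C, D, E, F, G}, the whole schema; {B, G} is a candidate key.
No proper subset of any of these is a key, and no other minimal superkey exists.

{A, B}, {B, G}, {C}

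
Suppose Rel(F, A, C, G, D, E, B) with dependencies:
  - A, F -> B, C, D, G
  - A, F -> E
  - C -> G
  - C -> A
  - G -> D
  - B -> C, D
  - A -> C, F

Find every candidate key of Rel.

{A} is a candidate key since {A}⁺ = {A, B, C, D, E, F, G} covers every attribute.
{B} is a candidate key since {B}⁺ = {A, B, C, D, E, F, G} covers every attribute.
{C} is a candidate key since {C}⁺ = {A, B, C, D, E, F, G} covers every attribute.
Any other superkey properly contains one of these, so there are no further candidate keys.

{A}, {B}, {C}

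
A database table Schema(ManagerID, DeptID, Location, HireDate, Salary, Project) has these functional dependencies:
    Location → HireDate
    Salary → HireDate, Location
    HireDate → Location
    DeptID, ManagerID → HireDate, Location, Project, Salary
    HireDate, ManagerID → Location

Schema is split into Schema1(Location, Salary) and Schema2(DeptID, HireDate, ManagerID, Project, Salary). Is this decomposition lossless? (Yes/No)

Yes

Common attributes: {Salary}; their closure is {HireDate, Location, Salary}.
Schema1 is contained in that closure, so Schema1 ∩ Schema2 → Schema1 holds and the join is lossless.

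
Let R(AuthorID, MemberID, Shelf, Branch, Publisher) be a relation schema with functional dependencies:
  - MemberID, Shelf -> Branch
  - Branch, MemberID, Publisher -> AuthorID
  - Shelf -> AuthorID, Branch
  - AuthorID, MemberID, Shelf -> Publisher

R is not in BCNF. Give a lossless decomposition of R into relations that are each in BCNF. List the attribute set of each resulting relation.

Candidate key of the original relation: {MemberID, Shelf}.
{AuthorID, Branch, MemberID, Publisher, Shelf}: {Branch, MemberID, Publisher} determines {AuthorID, Branch, MemberID, Publisher} here but is not a superkey — split on Branch, MemberID, Publisher -> AuthorID, giving {AuthorID, Branch, MemberID, Publisher} and {Branch, MemberID, Publisher, Shelf}.
{AuthorID, Branch, MemberID, Publisher} has no BCNF violation.
{Branch, MemberID, Publisher, Shelf}: {Shelf} determines {Branch, Shelf} here but is not a superkey — split on Shelf -> Branch, giving {Branch, Shelf} and {MemberID, Publisher, Shelf}.
{Branch, Shelf} has no BCNF violation.
{MemberID, Publisher, Shelf} has no BCNF violation.

{AuthorID, Branch, MemberID, Publisher}; {Branch, Shelf}; {MemberID, Publisher, Shelf}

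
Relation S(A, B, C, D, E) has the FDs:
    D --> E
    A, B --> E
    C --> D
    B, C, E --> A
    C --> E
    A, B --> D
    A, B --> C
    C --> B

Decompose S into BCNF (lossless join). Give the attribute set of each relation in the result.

Candidate keys of the original relation: {A, B}, {C}.
{A, B, C, D, E}: {D} determines {D, E} here but is not a superkey — split on D --> E, giving {D, E} and {A, B, C, D}.
{D, E} has no BCNF violation.
{A, B, C, D} has no BCNF violation.

{A, B, C, D}; {D, E}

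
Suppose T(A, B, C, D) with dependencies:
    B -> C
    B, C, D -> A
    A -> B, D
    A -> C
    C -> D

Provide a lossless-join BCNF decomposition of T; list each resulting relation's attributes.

{A, B, C}; {C, D}

Candidate keys of the original relation: {A}, {B}.
{A, B, C, D}: {C} determines {C, D} here but is not a superkey — split on C -> D, giving {C, D} and {A, B, C}.
{C, D}: every determinant is a superkey — BCNF.
{A, B, C}: every determinant is a superkey — BCNF.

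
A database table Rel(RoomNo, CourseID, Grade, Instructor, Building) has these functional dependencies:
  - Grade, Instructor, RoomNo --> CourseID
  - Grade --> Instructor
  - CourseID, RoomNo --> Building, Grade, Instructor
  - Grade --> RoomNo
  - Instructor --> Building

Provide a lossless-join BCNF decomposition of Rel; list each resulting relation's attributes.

{Building, Instructor}; {CourseID, Grade, Instructor, RoomNo}

Candidate keys of the original relation: {CourseID, RoomNo}, {Grade}.
In {Building, CourseID, Grade, Instructor, RoomNo}, {Instructor} is not a superkey ({Instructor}⁺ restricted to this set is {Building, Instructor}), so split on Instructor --> Building into {Building, Instructor} and {CourseID, Grade, Instructor, RoomNo}.
{Building, Instructor}: every determinant is a superkey — BCNF.
{CourseID, Grade, Instructor, RoomNo}: every determinant is a superkey — BCNF.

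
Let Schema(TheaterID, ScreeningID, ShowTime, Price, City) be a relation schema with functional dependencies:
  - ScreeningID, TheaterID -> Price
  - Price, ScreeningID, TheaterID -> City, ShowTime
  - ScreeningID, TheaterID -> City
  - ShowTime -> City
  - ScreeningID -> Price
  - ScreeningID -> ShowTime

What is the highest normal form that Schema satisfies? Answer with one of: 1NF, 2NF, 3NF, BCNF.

1NF

Candidate key: {ScreeningID, TheaterID}. Prime attributes: {ScreeningID, TheaterID}.
ShowTime -> City breaks BCNF: {ShowTime}⁺ = {City, ShowTime}, so {ShowTime} is not a superkey.
ShowTime -> City determines the non-prime attribute {City} from a non-superkey — 3NF is violated.
Since {ScreeningID} ⊂ {ScreeningID, TheaterID} and {ScreeningID}⁺ ⊇ {City, Price, ShowTime} with {City, Price, ShowTime} non-prime, there is a partial dependency; 2NF fails.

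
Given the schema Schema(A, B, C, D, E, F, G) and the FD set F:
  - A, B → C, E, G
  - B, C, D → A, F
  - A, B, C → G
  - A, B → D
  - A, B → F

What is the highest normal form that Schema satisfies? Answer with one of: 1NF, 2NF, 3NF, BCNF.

BCNF

Candidate keys: {A, B}, {B, C, D}. Prime attributes: {A, B, C, D}.
Every FD has a superkey on the left, so the relation is in BCNF.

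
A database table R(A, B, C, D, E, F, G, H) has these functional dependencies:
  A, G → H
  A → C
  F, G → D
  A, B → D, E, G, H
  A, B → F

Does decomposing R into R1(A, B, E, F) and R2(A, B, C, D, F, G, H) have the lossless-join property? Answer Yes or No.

Common attributes: {A, B, F}; their closure is {A, B, C, D, E, F, G, H}.
This includes all of R1, so the common attributes are a superkey of R1 — the join is lossless.

Yes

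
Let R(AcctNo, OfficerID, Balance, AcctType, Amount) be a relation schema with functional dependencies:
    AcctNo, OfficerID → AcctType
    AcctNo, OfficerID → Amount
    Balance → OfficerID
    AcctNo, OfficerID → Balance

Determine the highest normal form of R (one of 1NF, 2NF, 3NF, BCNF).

3NF

Candidate keys: {AcctNo, Balance}, {AcctNo, OfficerID}. Prime attributes: {AcctNo, Balance, OfficerID}.
For Balance → OfficerID we have {Balance}⁺ = {Balance, OfficerID}; {Balance} is not a superkey, so BCNF fails.
Since {OfficerID} ⊆ prime attributes and every other non-superkey FD also has a prime right side, the schema is in 3NF.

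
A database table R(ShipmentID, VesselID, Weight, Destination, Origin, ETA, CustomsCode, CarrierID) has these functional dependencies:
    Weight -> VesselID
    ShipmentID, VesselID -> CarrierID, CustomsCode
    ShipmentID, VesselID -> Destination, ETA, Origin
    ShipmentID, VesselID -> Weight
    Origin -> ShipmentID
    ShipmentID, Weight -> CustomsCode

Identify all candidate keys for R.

Closure of {Origin, VesselID} is {CarrierID, CustomsCode, Destination, ETA, Origin, ShipmentID, VesselID, Weight}, the whole schema; {Origin, VesselID} is a candidate key.
Closure of {Origin, Weight} is {CarrierID, CustomsCode, Destination, ETA, Origin, ShipmentID, VesselID, Weight}, the whole schema; {Origin, Weight} is a candidate key.
Closure of {ShipmentID, VesselID} is {CarrierID, CustomsCode, Destination, ETA, Origin, ShipmentID, VesselID, Weight}, the whole schema; {ShipmentID, VesselID} is a candidate key.
Closure of {ShipmentID, Weight} is {CarrierID, CustomsCode, Destination, ETA, Origin, ShipmentID, VesselID, Weight}, the whole schema; {ShipmentID, Weight} is a candidate key.
Any other superkey properly contains one of these, so there are no further candidate keys.

{Origin, VesselID}, {Origin, Weight}, {ShipmentID, VesselID}, {ShipmentID, Weight}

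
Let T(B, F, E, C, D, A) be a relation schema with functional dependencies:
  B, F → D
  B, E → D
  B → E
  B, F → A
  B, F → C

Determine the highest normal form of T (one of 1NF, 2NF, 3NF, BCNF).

1NF

Candidate key: {B, F}. Prime attributes: {B, F}.
B, E → D breaks BCNF: {B, E}⁺ = {B, D, E}, so {B, E} is not a superkey.
B, E → D has non-prime {D} on the right and a non-superkey on the left, so 3NF fails.
The proper key subset {B} of {B, F} determines non-prime {D, E}, so the relation is not even in 2NF.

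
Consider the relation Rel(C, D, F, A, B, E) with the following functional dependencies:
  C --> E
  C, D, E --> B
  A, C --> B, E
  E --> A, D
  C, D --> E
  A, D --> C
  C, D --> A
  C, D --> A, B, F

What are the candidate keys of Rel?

{A, D}, {C}, {E}

Closure of {C} is {A, B, C, D, E, F}, the whole schema; {C} is a candidate key.
Closure of {E} is {A, B, C, D, E, F}, the whole schema; {E} is a candidate key.
Closure of {A, D} is {A, B, C, D, E, F}, the whole schema; {A, D} is a candidate key.
These are minimal and exhaustive — every other superkey contains one of them.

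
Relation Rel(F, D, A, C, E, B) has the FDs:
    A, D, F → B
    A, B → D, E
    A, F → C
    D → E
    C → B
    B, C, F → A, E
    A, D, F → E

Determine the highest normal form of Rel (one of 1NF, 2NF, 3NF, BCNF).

Candidate keys: {A, F}, {C, F}. Prime attributes: {A, C, F}.
For A, B → D, E we have {A, B}⁺ = {A, B, D, E}; {A, B} is not a superkey, so BCNF fails.
Because {D, E} are non-prime and the left side of A, B → D, E is not a superkey, the relation is not in 3NF.
Since {C} ⊂ {C, F} and {C}⁺ ⊇ {B} with {B} non-prime, there is a partial dependency; 2NF fails.

1NF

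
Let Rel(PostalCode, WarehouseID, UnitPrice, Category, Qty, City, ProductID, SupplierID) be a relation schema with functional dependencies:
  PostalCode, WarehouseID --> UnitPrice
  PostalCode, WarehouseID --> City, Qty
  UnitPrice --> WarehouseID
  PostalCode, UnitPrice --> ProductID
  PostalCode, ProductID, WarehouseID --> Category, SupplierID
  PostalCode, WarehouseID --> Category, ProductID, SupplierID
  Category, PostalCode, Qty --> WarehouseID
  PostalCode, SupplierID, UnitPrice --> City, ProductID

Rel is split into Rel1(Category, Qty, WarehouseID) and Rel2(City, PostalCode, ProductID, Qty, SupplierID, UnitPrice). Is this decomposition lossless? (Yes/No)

No

Rel1 ∩ Rel2 = {Qty}; its closure under F is {Qty}.
Rel1 ⊄ {Qty} and Rel2 ⊄ {Qty}, so the split is lossy.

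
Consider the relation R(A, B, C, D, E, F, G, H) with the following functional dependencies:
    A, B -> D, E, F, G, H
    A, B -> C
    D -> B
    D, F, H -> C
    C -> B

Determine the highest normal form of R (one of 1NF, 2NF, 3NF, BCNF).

3NF

Candidate keys: {A, B}, {A, C}, {A, D}. Prime attributes: {A, B, C, D}.
D -> B breaks BCNF: {D}⁺ = {B, D}, so {D} is not a superkey.
Its right-hand attributes {B} are all prime, as are those of every other non-superkey FD — the relation is in 3NF.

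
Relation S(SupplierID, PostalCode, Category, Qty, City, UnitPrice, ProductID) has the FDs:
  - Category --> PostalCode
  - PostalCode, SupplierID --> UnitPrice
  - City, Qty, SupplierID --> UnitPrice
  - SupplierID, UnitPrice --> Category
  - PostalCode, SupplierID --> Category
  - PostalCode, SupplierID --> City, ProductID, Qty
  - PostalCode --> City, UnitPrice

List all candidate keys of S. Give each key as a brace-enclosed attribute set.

{SupplierID} never appears on the right of any FD, so every key must include it.
Closure of {Category, SupplierID} is {Category, City, PostalCode, ProductID, Qty, SupplierID, UnitPrice}, the whole schema; {Category, SupplierID} is a candidate key.
Closure of {PostalCode, SupplierID} is {Category, City, PostalCode, ProductID, Qty, SupplierID, UnitPrice}, the whole schema; {PostalCode, SupplierID} is a candidate key.
Closure of {SupplierID, UnitPrice} is {Category, City, PostalCode, ProductID, Qty, SupplierID, UnitPrice}, the whole schema; {SupplierID, UnitPrice} is a candidate key.
Closure of {City, Qty, SupplierID} is {Category, City, PostalCode, ProductID, Qty, SupplierID, UnitPrice}, the whole schema; {City, Qty, SupplierID} is a candidate key.
No proper subset of any of these is a key, and no other minimal superkey exists.

{Category, SupplierID}, {City, Qty, SupplierID}, {PostalCode, SupplierID}, {SupplierID, UnitPrice}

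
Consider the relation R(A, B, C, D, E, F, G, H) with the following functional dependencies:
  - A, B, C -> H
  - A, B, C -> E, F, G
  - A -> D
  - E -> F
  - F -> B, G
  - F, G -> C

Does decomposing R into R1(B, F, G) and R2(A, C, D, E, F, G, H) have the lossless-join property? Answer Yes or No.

Yes

Common attributes: {F, G}; their closure is {B, C, F, G}.
This includes all of R1, so the common attributes are a superkey of R1 — the join is lossless.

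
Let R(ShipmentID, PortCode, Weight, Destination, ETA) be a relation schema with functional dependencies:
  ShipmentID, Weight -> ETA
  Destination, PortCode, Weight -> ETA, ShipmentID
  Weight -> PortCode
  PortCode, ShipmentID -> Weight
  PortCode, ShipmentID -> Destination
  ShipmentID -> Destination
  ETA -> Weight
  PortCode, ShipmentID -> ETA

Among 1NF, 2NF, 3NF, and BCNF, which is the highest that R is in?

Candidate keys: {Destination, ETA}, {Destination, Weight}, {ETA, ShipmentID}, {PortCode, ShipmentID}, {ShipmentID, Weight}. Prime attributes: {Destination, ETA, PortCode, ShipmentID, Weight}.
Weight -> PortCode: {Weight}⁺ = {PortCode, Weight}, which is not all of the attributes, so the left side is not a superkey — BCNF is violated.
Since {PortCode} ⊆ prime attributes and every other non-superkey FD also has a prime right side, the schema is in 3NF.

3NF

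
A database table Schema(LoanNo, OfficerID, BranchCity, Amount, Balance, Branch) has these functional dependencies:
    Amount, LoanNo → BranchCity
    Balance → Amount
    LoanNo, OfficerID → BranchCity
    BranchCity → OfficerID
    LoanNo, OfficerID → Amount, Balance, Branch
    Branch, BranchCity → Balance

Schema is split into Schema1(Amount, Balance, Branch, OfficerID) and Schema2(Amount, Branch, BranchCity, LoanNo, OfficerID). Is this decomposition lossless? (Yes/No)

No

Common attributes: {Amount, Branch, OfficerID}; their closure is {Amount, Branch, OfficerID}.
Neither Schema1 nor Schema2 is contained in that closure, so the decomposition is lossy.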